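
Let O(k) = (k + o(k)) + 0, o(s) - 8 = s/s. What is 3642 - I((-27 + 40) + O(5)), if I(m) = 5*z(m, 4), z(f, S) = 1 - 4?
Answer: 3657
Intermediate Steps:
z(f, S) = -3
o(s) = 9 (o(s) = 8 + s/s = 8 + 1 = 9)
O(k) = 9 + k (O(k) = (k + 9) + 0 = (9 + k) + 0 = 9 + k)
I(m) = -15 (I(m) = 5*(-3) = -15)
3642 - I((-27 + 40) + O(5)) = 3642 - 1*(-15) = 3642 + 15 = 3657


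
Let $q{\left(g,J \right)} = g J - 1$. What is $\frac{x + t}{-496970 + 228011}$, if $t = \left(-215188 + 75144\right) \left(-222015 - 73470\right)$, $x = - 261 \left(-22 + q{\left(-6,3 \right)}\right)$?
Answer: $- \frac{13793637347}{89653} \approx -1.5386 \cdot 10^{5}$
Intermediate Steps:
$q{\left(g,J \right)} = -1 + J g$ ($q{\left(g,J \right)} = J g - 1 = -1 + J g$)
$x = 10701$ ($x = - 261 \left(-22 + \left(-1 + 3 \left(-6\right)\right)\right) = - 261 \left(-22 - 19\right) = \left(-261\right) \left(-41\right) = 10701$)
$t = 41380901340$ ($t = \left(-140044\right) \left(-295485\right) = 41380901340$)
$\frac{x + t}{-496970 + 228011} = \frac{10701 + 41380901340}{-496970 + 228011} = \frac{41380912041}{-268959} = 41380912041 \left(- \frac{1}{268959}\right) = - \frac{13793637347}{89653}$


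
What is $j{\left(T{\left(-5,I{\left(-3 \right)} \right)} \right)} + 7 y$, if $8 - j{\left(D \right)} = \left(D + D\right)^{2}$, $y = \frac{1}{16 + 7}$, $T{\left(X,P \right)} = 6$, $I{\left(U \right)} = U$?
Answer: $- \frac{3121}{23} \approx -135.7$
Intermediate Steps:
$y = \frac{1}{23} \approx 0.043478$
$j{\left(D \right)} = 8 - 4 D^{2}$ ($j{\left(D \right)} = 8 - \left(D + D\right)^{2} = 8 - \left(2 D\right)^{2} = 8 - 4 D^{2}$)
$j{\left(T{\left(-5,I{\left(-3 \right)} \right)} \right)} + 7 y = \left(8 - 4 \cdot 6^{2}\right) + 7 \cdot \frac{1}{23} = \left(8 - 144\right) + \frac{7}{23} = -136 + \frac{7}{23} = - \frac{3121}{23}$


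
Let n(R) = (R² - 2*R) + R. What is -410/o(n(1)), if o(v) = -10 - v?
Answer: 41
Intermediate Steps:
n(R) = R² - R
-410/o(n(1)) = -410/(-10 - (-1 + 1)) = -410/(-10 - 0) = -410/(-10 - 1*0) = -410/(-10 + 0) = -410/(-10) = -410*(-⅒) = 41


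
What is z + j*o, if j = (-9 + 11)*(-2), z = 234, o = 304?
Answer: -982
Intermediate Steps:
j = -4 (j = 2*(-2) = -4)
z + j*o = 234 - 4*304 = 234 - 1216 = -982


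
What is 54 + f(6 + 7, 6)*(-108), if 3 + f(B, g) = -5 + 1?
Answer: 810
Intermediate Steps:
f(B, g) = -7 (f(B, g) = -3 + (-5 + 1) = -3 - 4 = -7)
54 + f(6 + 7, 6)*(-108) = 54 - 7*(-108) = 54 + 756 = 810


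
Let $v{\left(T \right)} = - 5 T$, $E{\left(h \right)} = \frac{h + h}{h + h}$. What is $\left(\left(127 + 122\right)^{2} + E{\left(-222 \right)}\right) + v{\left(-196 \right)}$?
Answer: $62982$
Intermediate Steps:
$E{\left(h \right)} = 1$ ($E{\left(h \right)} = \frac{2 h}{2 h} = 2 h \frac{1}{2 h} = 1$)
$\left(\left(127 + 122\right)^{2} + E{\left(-222 \right)}\right) + v{\left(-196 \right)} = \left(\left(127 + 122\right)^{2} + 1\right) - -980 = \left(249^{2} + 1\right) + 980 = \left(62001 + 1\right) + 980 = 62002 + 980 = 62982$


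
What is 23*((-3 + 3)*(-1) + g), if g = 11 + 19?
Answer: 690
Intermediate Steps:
g = 30
23*((-3 + 3)*(-1) + g) = 23*((-3 + 3)*(-1) + 30) = 23*(0*(-1) + 30) = 23*(0 + 30) = 23*30 = 690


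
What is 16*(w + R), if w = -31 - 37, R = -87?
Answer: -2480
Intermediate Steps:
w = -68
16*(w + R) = 16*(-68 - 87) = 16*(-155) = -2480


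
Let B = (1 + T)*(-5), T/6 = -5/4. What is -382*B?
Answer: -12415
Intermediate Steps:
T = -15/2 (T = 6*(-5/4) = -15/2 ≈ -7.5000)
B = 65/2 (B = (1 - 15/2)*(-5) = -13/2*(-5) = 65/2 ≈ 32.500)
-382*B = -382*65/2 = -12415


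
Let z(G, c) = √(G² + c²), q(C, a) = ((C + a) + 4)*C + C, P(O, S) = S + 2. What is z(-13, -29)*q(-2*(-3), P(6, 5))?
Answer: 108*√1010 ≈ 3432.3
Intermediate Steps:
P(O, S) = 2 + S
q(C, a) = C + C*(4 + C + a) (q(C, a) = (4 + C + a)*C + C = C*(4 + C + a) + C = C + C*(4 + C + a))
z(-13, -29)*q(-2*(-3), P(6, 5)) = √((-13)² + (-29)²)*((-2*(-3))*(5 - 2*(-3) + (2 + 5))) = √(169 + 841)*(6*(5 + 6 + 7)) = √1010*(6*18) = √1010*108 = 108*√1010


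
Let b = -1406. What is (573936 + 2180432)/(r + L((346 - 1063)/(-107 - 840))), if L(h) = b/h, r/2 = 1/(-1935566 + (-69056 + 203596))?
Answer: -592802261597376/399672283661 ≈ -1483.2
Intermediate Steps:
r = -1/900513 (r = 2/(-1935566 + (-69056 + 203596)) = 2/(-1935566 + 134540) = 2/(-1801026) = 2*(-1/1801026) = -1/900513 ≈ -1.1105e-6)
L(h) = -1406/h
(573936 + 2180432)/(r + L((346 - 1063)/(-107 - 840))) = (573936 + 2180432)/(-1/900513 - 1406*(-107 - 840)/(346 - 1063)) = 2754368/(-1/900513 - 1406/((-717/(-947)))) = 2754368/(-1/900513 - 1406/((-717*(-1/947)))) = 2754368/(-1/900513 - 1406/717/947) = 2754368/(-1/900513 - 1406*947/717) = 2754368/(-1/900513 - 1331482/717) = 2754368/(-399672283661/215222607) = 2754368*(-215222607/399672283661) = -592802261597376/399672283661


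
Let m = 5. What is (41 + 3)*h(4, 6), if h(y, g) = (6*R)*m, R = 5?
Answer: 6600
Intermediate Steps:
h(y, g) = 150 (h(y, g) = (6*5)*5 = 30*5 = 150)
(41 + 3)*h(4, 6) = (41 + 3)*150 = 44*150 = 6600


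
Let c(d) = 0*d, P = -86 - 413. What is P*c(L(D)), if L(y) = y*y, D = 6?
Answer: 0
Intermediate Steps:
L(y) = y**2
P = -499
c(d) = 0
P*c(L(D)) = -499*0 = 0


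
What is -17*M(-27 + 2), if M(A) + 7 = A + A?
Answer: 969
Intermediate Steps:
M(A) = -7 + 2*A (M(A) = -7 + (A + A) = -7 + 2*A)
-17*M(-27 + 2) = -17*(-7 + 2*(-27 + 2)) = -17*(-7 + 2*(-25)) = -17*(-7 - 50) = -17*(-57) = 969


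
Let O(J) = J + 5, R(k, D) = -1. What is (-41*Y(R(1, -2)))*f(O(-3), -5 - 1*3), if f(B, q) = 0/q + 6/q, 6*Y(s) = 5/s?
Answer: -205/8 ≈ -25.625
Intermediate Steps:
Y(s) = 5/(6*s) (Y(s) = (5/s)/6 = 5/(6*s))
O(J) = 5 + J
f(B, q) = 6/q (f(B, q) = 0 + 6/q = 6/q)
(-41*Y(R(1, -2)))*f(O(-3), -5 - 1*3) = (-205/(6*(-1)))*(6/(-5 - 1*3)) = (-205*(-1)/6)*(6/(-5 - 3)) = (-41*(-⅚))*(6/(-8)) = 205*(6*(-⅛))/6 = (205/6)*(-¾) = -205/8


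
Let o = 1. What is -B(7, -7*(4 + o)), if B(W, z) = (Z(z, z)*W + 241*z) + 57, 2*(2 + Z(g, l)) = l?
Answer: 17029/2 ≈ 8514.5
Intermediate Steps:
Z(g, l) = -2 + l/2
B(W, z) = 57 + 241*z + W*(-2 + z/2) (B(W, z) = ((-2 + z/2)*W + 241*z) + 57 = (W*(-2 + z/2) + 241*z) + 57 = (241*z + W*(-2 + z/2)) + 57 = 57 + 241*z + W*(-2 + z/2))
-B(7, -7*(4 + o)) = -(57 + 241*(-7*(4 + 1)) + (½)*7*(-4 - 7*(4 + 1))) = -(57 + 241*(-7*5) + (½)*7*(-4 - 7*5)) = -(57 + 241*(-35) + (½)*7*(-4 - 35)) = -(57 - 8435 + (½)*7*(-39)) = -(57 - 8435 - 273/2) = -1*(-17029/2) = 17029/2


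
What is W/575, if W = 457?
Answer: 457/575 ≈ 0.79478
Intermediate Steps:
W/575 = 457/575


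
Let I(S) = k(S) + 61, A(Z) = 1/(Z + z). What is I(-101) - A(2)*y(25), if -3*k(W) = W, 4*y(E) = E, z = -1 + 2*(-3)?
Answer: 1151/12 ≈ 95.917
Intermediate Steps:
z = -7 (z = -1 - 6 = -7)
y(E) = E/4
k(W) = -W/3
A(Z) = 1/(-7 + Z) (A(Z) = 1/(Z - 7) = 1/(-7 + Z))
I(S) = 61 - S/3 (I(S) = -S/3 + 61 = 61 - S/3)
I(-101) - A(2)*y(25) = (61 - 1/3*(-101)) - (1/4)*25/(-7 + 2) = (61 + 101/3) - 25/((-5)*4) = 284/3 - (-1)*25/(5*4) = 284/3 - 1*(-5/4) = 284/3 + 5/4 = 1151/12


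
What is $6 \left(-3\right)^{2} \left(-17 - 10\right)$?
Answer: $-1458$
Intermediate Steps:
$6 \left(-3\right)^{2} \left(-17 - 10\right) = 6 \cdot 9 \left(-17 - 10\right) = 54 \left(-27\right) = -1458$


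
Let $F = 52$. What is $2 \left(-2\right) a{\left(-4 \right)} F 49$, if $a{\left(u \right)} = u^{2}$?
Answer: $-163072$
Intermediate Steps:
$2 \left(-2\right) a{\left(-4 \right)} F 49 = 2 \left(-2\right) \left(-4\right)^{2} \cdot 52 \cdot 49 = \left(-4\right) 16 \cdot 52 \cdot 49 = \left(-64\right) 52 \cdot 49 = \left(-3328\right) 49 = -163072$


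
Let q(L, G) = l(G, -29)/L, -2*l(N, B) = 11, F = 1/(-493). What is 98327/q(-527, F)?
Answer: 103636658/11 ≈ 9.4215e+6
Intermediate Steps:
F = -1/493 ≈ -0.0020284
l(N, B) = -11/2 (l(N, B) = -½*11 = -11/2)
q(L, G) = -11/(2*L)
98327/q(-527, F) = 98327/((-11/2/(-527))) = 98327/((-11/2*(-1/527))) = 98327/(11/1054) = 98327*(1054/11) = 103636658/11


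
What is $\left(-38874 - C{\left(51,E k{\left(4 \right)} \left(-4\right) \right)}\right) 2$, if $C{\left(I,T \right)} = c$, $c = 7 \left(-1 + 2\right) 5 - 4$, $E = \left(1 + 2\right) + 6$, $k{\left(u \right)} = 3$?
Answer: $-77810$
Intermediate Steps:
$E = 9$ ($E = 3 + 6 = 9$)
$c = 31$ ($c = 7 \cdot 1 \cdot 5 - 4 = 7 \cdot 5 - 4 = 35 - 4 = 31$)
$C{\left(I,T \right)} = 31$
$\left(-38874 - C{\left(51,E k{\left(4 \right)} \left(-4\right) \right)}\right) 2 = \left(-38874 - 31\right) 2 = \left(-38905\right) 2 = -77810$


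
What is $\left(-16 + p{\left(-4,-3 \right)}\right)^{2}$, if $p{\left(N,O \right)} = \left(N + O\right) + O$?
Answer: $676$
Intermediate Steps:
$p{\left(N,O \right)} = N + 2 O$
$\left(-16 + p{\left(-4,-3 \right)}\right)^{2} = \left(-16 + \left(-4 + 2 \left(-3\right)\right)\right)^{2} = \left(-16 - 10\right)^{2} = \left(-26\right)^{2} = 676$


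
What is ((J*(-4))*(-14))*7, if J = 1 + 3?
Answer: 1568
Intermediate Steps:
J = 4
((J*(-4))*(-14))*7 = ((4*(-4))*(-14))*7 = -16*(-14)*7 = 224*7 = 1568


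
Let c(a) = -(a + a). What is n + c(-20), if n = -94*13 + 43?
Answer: -1139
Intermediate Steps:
c(a) = -2*a
n = -1179 (n = -1222 + 43 = -1179)
n + c(-20) = -1179 - 2*(-20) = -1179 + 40 = -1139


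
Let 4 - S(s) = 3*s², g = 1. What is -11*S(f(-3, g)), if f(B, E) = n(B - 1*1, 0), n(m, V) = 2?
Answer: 88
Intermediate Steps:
f(B, E) = 2
S(s) = 4 - 3*s²
-11*S(f(-3, g)) = -11*(4 - 3*2²) = -11*(4 - 3*4) = -11*(4 - 12) = -11*(-8) = 88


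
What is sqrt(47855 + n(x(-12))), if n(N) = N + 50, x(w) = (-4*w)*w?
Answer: sqrt(47329) ≈ 217.55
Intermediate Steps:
x(w) = -4*w**2
n(N) = 50 + N
sqrt(47855 + n(x(-12))) = sqrt(47855 + (50 - 4*(-12)**2)) = sqrt(47855 + (50 - 4*144)) = sqrt(47855 + (50 - 576)) = sqrt(47855 - 526) = sqrt(47329)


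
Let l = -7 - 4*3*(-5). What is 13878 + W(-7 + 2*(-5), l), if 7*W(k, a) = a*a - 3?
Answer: 99952/7 ≈ 14279.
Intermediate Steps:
l = 53 (l = -7 - 12*(-5) = -7 + 60 = 53)
W(k, a) = -3/7 + a**2/7 (W(k, a) = (a*a - 3)/7 = (a**2 - 3)/7 = (-3 + a**2)/7 = -3/7 + a**2/7)
13878 + W(-7 + 2*(-5), l) = 13878 + (-3/7 + (1/7)*53**2) = 13878 + (-3/7 + (1/7)*2809) = 13878 + (-3/7 + 2809/7) = 13878 + 2806/7 = 99952/7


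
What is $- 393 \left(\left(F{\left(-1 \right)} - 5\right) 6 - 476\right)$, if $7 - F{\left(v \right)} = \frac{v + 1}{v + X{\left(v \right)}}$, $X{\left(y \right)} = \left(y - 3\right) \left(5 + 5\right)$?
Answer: $182352$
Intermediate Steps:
$X{\left(y \right)} = -30 + 10 y$ ($X{\left(y \right)} = \left(-3 + y\right) 10 = -30 + 10 y$)
$F{\left(v \right)} = 7 - \frac{1 + v}{-30 + 11 v}$ ($F{\left(v \right)} = 7 - \frac{v + 1}{v + \left(-30 + 10 v\right)} = 7 - \frac{1 + v}{-30 + 11 v}$)
$- 393 \left(\left(F{\left(-1 \right)} - 5\right) 6 - 476\right) = - 393 \left(\left(\frac{-211 + 76 \left(-1\right)}{-30 + 11 \left(-1\right)} - 5\right) 6 - 476\right) = - 393 \left(\left(\frac{-211 - 76}{-30 - 11} - 5\right) 6 - 476\right) = - 393 \left(\left(\frac{1}{-41} \left(-287\right) - 5\right) 6 - 476\right) = - 393 \left(\left(\left(- \frac{1}{41}\right) \left(-287\right) - 5\right) 6 - 476\right) = - 393 \left(\left(7 - 5\right) 6 - 476\right) = - 393 \left(2 \cdot 6 - 476\right) = - 393 \left(12 - 476\right) = \left(-393\right) \left(-464\right) = 182352$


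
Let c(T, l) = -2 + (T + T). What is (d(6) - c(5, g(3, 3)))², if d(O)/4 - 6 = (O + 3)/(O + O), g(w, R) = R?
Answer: 361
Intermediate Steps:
d(O) = 24 + 2*(3 + O)/O (d(O) = 24 + 4*((O + 3)/(O + O)) = 24 + 4*((3 + O)/((2*O))) = 24 + 4*((3 + O)*(1/(2*O))) = 24 + 4*((3 + O)/(2*O)) = 24 + 2*(3 + O)/O)
c(T, l) = -2 + 2*T
(d(6) - c(5, g(3, 3)))² = ((26 + 6/6) - (-2 + 2*5))² = ((26 + 6*(⅙)) - (-2 + 10))² = ((26 + 1) - 1*8)² = (27 - 8)² = 19² = 361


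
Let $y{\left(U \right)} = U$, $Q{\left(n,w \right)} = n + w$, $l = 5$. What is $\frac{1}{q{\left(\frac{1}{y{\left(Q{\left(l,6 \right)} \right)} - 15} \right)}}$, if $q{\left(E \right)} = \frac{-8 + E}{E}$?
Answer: $\frac{1}{33} \approx 0.030303$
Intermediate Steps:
$q{\left(E \right)} = \frac{-8 + E}{E}$
$\frac{1}{q{\left(\frac{1}{y{\left(Q{\left(l,6 \right)} \right)} - 15} \right)}} = \frac{1}{\frac{1}{\frac{1}{\left(5 + 6\right) - 15}} \left(-8 + \frac{1}{\left(5 + 6\right) - 15}\right)} = \frac{1}{\frac{1}{\frac{1}{11 - 15}} \left(-8 + \frac{1}{11 - 15}\right)} = \frac{1}{\frac{1}{\frac{1}{-4}} \left(-8 + \frac{1}{-4}\right)} = \frac{1}{\frac{1}{- \frac{1}{4}} \left(-8 - \frac{1}{4}\right)} = \frac{1}{\left(-4\right) \left(- \frac{33}{4}\right)} = \frac{1}{33}$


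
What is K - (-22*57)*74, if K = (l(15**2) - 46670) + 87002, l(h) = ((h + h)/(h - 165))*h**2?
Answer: 1025631/2 ≈ 5.1282e+5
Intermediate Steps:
l(h) = 2*h**3/(-165 + h) (l(h) = ((2*h)/(-165 + h))*h**2 = (2*h/(-165 + h))*h**2 = 2*h**3/(-165 + h))
K = 840039/2 (K = (2*(15**2)**3/(-165 + 15**2) - 46670) + 87002 = (2*225**3/(-165 + 225) - 46670) + 87002 = (2*11390625/60 - 46670) + 87002 = (2*11390625*(1/60) - 46670) + 87002 = (759375/2 - 46670) + 87002 = 666035/2 + 87002 = 840039/2 ≈ 4.2002e+5)
K - (-22*57)*74 = 840039/2 - (-22*57)*74 = 840039/2 - (-1254)*74 = 840039/2 - 1*(-92796) = 840039/2 + 92796 = 1025631/2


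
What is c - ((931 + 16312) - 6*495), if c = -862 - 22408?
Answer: -37543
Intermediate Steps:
c = -23270
c - ((931 + 16312) - 6*495) = -23270 - ((931 + 16312) - 6*495) = -23270 - (17243 - 2970) = -23270 - 1*14273 = -23270 - 14273 = -37543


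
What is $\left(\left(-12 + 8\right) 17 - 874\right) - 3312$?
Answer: $-4254$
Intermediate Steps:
$\left(\left(-12 + 8\right) 17 - 874\right) - 3312 = \left(\left(-4\right) 17 - 874\right) - 3312 = \left(-68 - 874\right) - 3312 = -942 - 3312 = -4254$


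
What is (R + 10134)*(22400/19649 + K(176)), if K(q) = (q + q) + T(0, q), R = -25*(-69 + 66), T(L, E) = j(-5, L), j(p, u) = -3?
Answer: 10033844187/2807 ≈ 3.5746e+6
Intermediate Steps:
T(L, E) = -3
R = 75 (R = -25*(-3) = 75)
K(q) = -3 + 2*q (K(q) = (q + q) - 3 = 2*q - 3 = -3 + 2*q)
(R + 10134)*(22400/19649 + K(176)) = (75 + 10134)*(22400/19649 + (-3 + 2*176)) = 10209*(22400*(1/19649) + (-3 + 352)) = 10209*(3200/2807 + 349) = 10209*(982843/2807) = 10033844187/2807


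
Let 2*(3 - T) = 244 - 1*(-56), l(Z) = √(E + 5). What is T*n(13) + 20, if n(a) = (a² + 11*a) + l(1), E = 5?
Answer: -45844 - 147*√10 ≈ -46309.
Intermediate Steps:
l(Z) = √10 (l(Z) = √(5 + 5) = √10)
n(a) = √10 + a² + 11*a (n(a) = (a² + 11*a) + √10 = √10 + a² + 11*a)
T = -147 (T = 3 - (244 - 1*(-56))/2 = 3 - (244 + 56)/2 = 3 - ½*300 = 3 - 150 = -147)
T*n(13) + 20 = -147*(√10 + 13² + 11*13) + 20 = -147*(√10 + 169 + 143) + 20 = -147*(312 + √10) + 20 = (-45864 - 147*√10) + 20 = -45844 - 147*√10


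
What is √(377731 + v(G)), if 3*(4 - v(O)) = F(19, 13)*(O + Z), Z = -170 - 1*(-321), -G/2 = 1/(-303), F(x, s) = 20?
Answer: √34587047515/303 ≈ 613.78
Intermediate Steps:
G = 2/303 (G = -2/(-303) = -2*(-1/303) = 2/303 ≈ 0.0066007)
Z = 151 (Z = -170 + 321 = 151)
v(O) = -3008/3 - 20*O/3 (v(O) = 4 - 20*(O + 151)/3 = 4 - 20*(151 + O)/3 = 4 - (3020 + 20*O)/3 = 4 + (-3020/3 - 20*O/3) = -3008/3 - 20*O/3)
√(377731 + v(G)) = √(377731 + (-3008/3 - 20/3*2/303)) = √(377731 + (-3008/3 - 40/909)) = √(377731 - 911464/909) = √(342446015/909) = √34587047515/303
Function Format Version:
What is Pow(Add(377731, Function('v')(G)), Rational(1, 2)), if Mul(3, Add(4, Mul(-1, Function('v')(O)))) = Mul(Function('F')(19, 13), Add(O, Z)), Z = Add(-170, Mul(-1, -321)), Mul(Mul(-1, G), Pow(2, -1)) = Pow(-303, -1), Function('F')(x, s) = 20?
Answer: Mul(Rational(1, 303), Pow(34587047515, Rational(1, 2))) ≈ 613.78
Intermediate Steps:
G = Rational(2, 303) (G = Mul(-2, Pow(-303, -1)) = Mul(-2, Rational(-1, 303)) = Rational(2, 303) ≈ 0.0066007)
Z = 151 (Z = Add(-170, 321) = 151)
Function('v')(O) = Add(Rational(-3008, 3), Mul(Rational(-20, 3), O)) (Function('v')(O) = Add(4, Mul(Rational(-1, 3), Mul(20, Add(O, 151)))) = Add(4, Mul(Rational(-1, 3), Mul(20, Add(151, O)))) = Add(4, Mul(Rational(-1, 3), Add(3020, Mul(20, O)))) = Add(4, Add(Rational(-3020, 3), Mul(Rational(-20, 3), O))) = Add(Rational(-3008, 3), Mul(Rational(-20, 3), O)))
Pow(Add(377731, Function('v')(G)), Rational(1, 2)) = Pow(Add(377731, Add(Rational(-3008, 3), Mul(Rational(-20, 3), Rational(2, 303)))), Rational(1, 2)) = Pow(Add(377731, Add(Rational(-3008, 3), Rational(-40, 909))), Rational(1, 2)) = Pow(Add(377731, Rational(-911464, 909)), Rational(1, 2)) = Pow(Rational(342446015, 909), Rational(1, 2)) = Mul(Rational(1, 303), Pow(34587047515, Rational(1, 2)))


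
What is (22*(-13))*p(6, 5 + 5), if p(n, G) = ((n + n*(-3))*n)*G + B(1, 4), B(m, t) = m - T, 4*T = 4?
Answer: 205920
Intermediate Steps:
T = 1 (T = (¼)*4 = 1)
B(m, t) = -1 + m (B(m, t) = m - 1*1 = m - 1 = -1 + m)
p(n, G) = -2*G*n² (p(n, G) = ((n + n*(-3))*n)*G + (-1 + 1) = ((n - 3*n)*n)*G + 0 = ((-2*n)*n)*G + 0 = (-2*n²)*G + 0 = -2*G*n² + 0 = -2*G*n²)
(22*(-13))*p(6, 5 + 5) = (22*(-13))*(-2*(5 + 5)*6²) = -(-572)*10*36 = -286*(-720) = 205920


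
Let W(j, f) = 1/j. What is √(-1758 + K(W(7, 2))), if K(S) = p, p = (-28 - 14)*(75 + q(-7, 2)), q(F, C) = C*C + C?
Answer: 2*I*√1290 ≈ 71.833*I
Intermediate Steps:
q(F, C) = C + C² (q(F, C) = C² + C = C + C²)
p = -3402 (p = (-28 - 14)*(75 + 2*(1 + 2)) = -42*(75 + 2*3) = -42*(75 + 6) = -42*81 = -3402)
K(S) = -3402
√(-1758 + K(W(7, 2))) = √(-1758 - 3402) = √(-5160) = 2*I*√1290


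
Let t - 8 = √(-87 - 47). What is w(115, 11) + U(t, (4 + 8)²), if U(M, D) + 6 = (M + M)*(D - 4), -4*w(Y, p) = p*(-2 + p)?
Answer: 8837/4 + 280*I*√134 ≈ 2209.3 + 3241.2*I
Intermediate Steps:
t = 8 + I*√134 (t = 8 + √(-87 - 47) = 8 + √(-134) = 8 + I*√134 ≈ 8.0 + 11.576*I)
w(Y, p) = -p*(-2 + p)/4
U(M, D) = -6 + 2*M*(-4 + D) (U(M, D) = -6 + (M + M)*(D - 4) = -6 + (2*M)*(-4 + D) = -6 + 2*M*(-4 + D))
w(115, 11) + U(t, (4 + 8)²) = (¼)*11*(2 - 1*11) + (-6 - 8*(8 + I*√134) + 2*(4 + 8)²*(8 + I*√134)) = (¼)*11*(2 - 11) + (-6 + (-64 - 8*I*√134) + 2*12²*(8 + I*√134)) = (¼)*11*(-9) + (-6 + (-64 - 8*I*√134) + 2*144*(8 + I*√134)) = -99/4 + (-6 + (-64 - 8*I*√134) + (2304 + 288*I*√134)) = -99/4 + (2234 + 280*I*√134) = 8837/4 + 280*I*√134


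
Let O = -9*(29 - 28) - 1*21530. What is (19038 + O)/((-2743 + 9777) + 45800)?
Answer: -2501/52834 ≈ -0.047337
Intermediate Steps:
O = -21539 (O = -9*1 - 21530 = -9 - 21530 = -21539)
(19038 + O)/((-2743 + 9777) + 45800) = (19038 - 21539)/((-2743 + 9777) + 45800) = -2501/(7034 + 45800) = -2501/52834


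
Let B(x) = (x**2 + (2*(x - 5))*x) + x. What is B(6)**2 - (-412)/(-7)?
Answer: 20000/7 ≈ 2857.1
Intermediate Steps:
B(x) = x + x**2 + x*(-10 + 2*x) (B(x) = (x**2 + (2*(-5 + x))*x) + x = (x**2 + (-10 + 2*x)*x) + x = (x**2 + x*(-10 + 2*x)) + x = x + x**2 + x*(-10 + 2*x))
B(6)**2 - (-412)/(-7) = (3*6*(-3 + 6))**2 - (-412)/(-7) = (3*6*3)**2 - (-1)*(-412)/7 = 54**2 - 1*412/7 = 2916 - 412/7 = 20000/7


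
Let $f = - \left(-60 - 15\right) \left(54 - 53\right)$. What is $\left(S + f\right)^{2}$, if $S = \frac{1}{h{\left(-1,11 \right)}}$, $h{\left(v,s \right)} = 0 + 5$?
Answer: $\frac{141376}{25} \approx 5655.0$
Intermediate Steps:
$h{\left(v,s \right)} = 5$
$f = 75$ ($f = - \left(-75\right) 1 = \left(-1\right) \left(-75\right) = 75$)
$S = \frac{1}{5} \approx 0.2$
$\left(S + f\right)^{2} = \left(\frac{1}{5} + 75\right)^{2} = \left(\frac{376}{5}\right)^{2} = \frac{141376}{25}$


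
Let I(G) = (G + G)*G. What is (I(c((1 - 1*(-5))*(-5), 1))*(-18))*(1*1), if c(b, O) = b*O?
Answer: -32400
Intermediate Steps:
c(b, O) = O*b
I(G) = 2*G² (I(G) = (2*G)*G = 2*G²)
(I(c((1 - 1*(-5))*(-5), 1))*(-18))*(1*1) = ((2*(1*((1 - 1*(-5))*(-5)))²)*(-18))*(1*1) = ((2*(1*((1 + 5)*(-5)))²)*(-18))*1 = ((2*(1*(6*(-5)))²)*(-18))*1 = ((2*(1*(-30))²)*(-18))*1 = ((2*(-30)²)*(-18))*1 = ((2*900)*(-18))*1 = (1800*(-18))*1 = -32400*1 = -32400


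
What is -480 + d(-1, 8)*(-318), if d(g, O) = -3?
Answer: 474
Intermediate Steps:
-480 + d(-1, 8)*(-318) = -480 - 3*(-318) = -480 + 954 = 474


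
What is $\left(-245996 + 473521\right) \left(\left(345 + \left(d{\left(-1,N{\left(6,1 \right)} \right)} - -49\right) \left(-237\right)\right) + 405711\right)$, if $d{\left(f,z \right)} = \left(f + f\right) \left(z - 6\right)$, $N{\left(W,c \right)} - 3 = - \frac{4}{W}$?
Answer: $89350205125$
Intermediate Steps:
$N{\left(W,c \right)} = 3 - \frac{4}{W}$
$d{\left(f,z \right)} = 2 f \left(-6 + z\right)$
$\left(-245996 + 473521\right) \left(\left(345 + \left(d{\left(-1,N{\left(6,1 \right)} \right)} - -49\right) \left(-237\right)\right) + 405711\right) = \left(-245996 + 473521\right) \left(\left(345 + \left(2 \left(-1\right) \left(-6 + \left(3 - \frac{4}{6}\right)\right) - -49\right) \left(-237\right)\right) + 405711\right) = 227525 \left(\left(345 + \left(2 \left(-1\right) \left(-6 + \left(3 - \frac{2}{3}\right)\right) + 49\right) \left(-237\right)\right) + 405711\right) = 227525 \left(\left(345 + \left(2 \left(-1\right) \left(-6 + \frac{7}{3}\right) + 49\right) \left(-237\right)\right) + 405711\right) = 227525 \left(\left(345 + \left(2 \left(-1\right) \left(- \frac{11}{3}\right) + 49\right) \left(-237\right)\right) + 405711\right) = 227525 \left(\left(345 + \left(\frac{22}{3} + 49\right) \left(-237\right)\right) + 405711\right) = 227525 \left(\left(345 + \frac{169}{3} \left(-237\right)\right) + 405711\right) = 227525 \left(\left(345 - 13351\right) + 405711\right) = 227525 \left(-13006 + 405711\right) = 227525 \cdot 392705 = 89350205125$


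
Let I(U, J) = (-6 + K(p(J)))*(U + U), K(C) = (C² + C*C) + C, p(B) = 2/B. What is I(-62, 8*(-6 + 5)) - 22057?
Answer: -42595/2 ≈ -21298.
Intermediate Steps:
K(C) = C + 2*C² (K(C) = (C² + C²) + C = 2*C² + C = C + 2*C²)
I(U, J) = 2*U*(-6 + 2*(1 + 4/J)/J) (I(U, J) = (-6 + (2/J)*(1 + 2*(2/J)))*(U + U) = (-6 + (2/J)*(1 + 4/J))*(2*U) = (-6 + 2*(1 + 4/J)/J)*(2*U) = 2*U*(-6 + 2*(1 + 4/J)/J))
I(-62, 8*(-6 + 5)) - 22057 = 4*(-62)*(4 + 8*(-6 + 5) - 3*64*(-6 + 5)²)/(8*(-6 + 5))² - 22057 = 4*(-62)*(4 + 8*(-1) - 3*(8*(-1))²)/(8*(-1))² - 22057 = 4*(-62)*(4 - 8 - 3*(-8)²)/(-8)² - 22057 = 4*(-62)*(1/64)*(4 - 8 - 3*64) - 22057 = 4*(-62)*(1/64)*(4 - 8 - 192) - 22057 = 4*(-62)*(1/64)*(-196) - 22057 = 1519/2 - 22057 = -42595/2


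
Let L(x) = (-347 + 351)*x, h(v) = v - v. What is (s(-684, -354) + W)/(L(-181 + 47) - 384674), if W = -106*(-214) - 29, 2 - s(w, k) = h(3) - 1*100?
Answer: -3251/55030 ≈ -0.059077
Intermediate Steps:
h(v) = 0
L(x) = 4*x
s(w, k) = 102 (s(w, k) = 2 - (0 - 1*100) = 2 - (0 - 100) = 2 - 1*(-100) = 2 + 100 = 102)
W = 22655 (W = 22684 - 29 = 22655)
(s(-684, -354) + W)/(L(-181 + 47) - 384674) = (102 + 22655)/(4*(-181 + 47) - 384674) = 22757/(4*(-134) - 384674) = 22757/(-536 - 384674) = 22757/(-385210) = 22757*(-1/385210) = -3251/55030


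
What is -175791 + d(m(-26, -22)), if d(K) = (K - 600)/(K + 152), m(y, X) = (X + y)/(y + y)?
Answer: -87370074/497 ≈ -1.7580e+5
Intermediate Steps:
m(y, X) = (X + y)/(2*y) (m(y, X) = (X + y)/((2*y)) = (X + y)*(1/(2*y)) = (X + y)/(2*y))
d(K) = (-600 + K)/(152 + K)
-175791 + d(m(-26, -22)) = -175791 + (-600 + (½)*(-22 - 26)/(-26))/(152 + (½)*(-22 - 26)/(-26)) = -175791 + (-600 + (½)*(-1/26)*(-48))/(152 + (½)*(-1/26)*(-48)) = -175791 + (-600 + 12/13)/(152 + 12/13) = -175791 - 7788/13/(1988/13) = -175791 + (13/1988)*(-7788/13) = -175791 - 1947/497 = -87370074/497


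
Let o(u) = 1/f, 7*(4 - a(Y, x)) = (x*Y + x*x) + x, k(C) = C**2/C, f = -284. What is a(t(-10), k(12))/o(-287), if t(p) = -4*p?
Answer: 172672/7 ≈ 24667.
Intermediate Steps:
k(C) = C
a(Y, x) = 4 - x/7 - x**2/7 - Y*x/7 (a(Y, x) = 4 - ((x*Y + x*x) + x)/7 = 4 - ((Y*x + x**2) + x)/7 = 4 - ((x**2 + Y*x) + x)/7 = 4 - (x + x**2 + Y*x)/7 = 4 + (-x/7 - x**2/7 - Y*x/7) = 4 - x/7 - x**2/7 - Y*x/7)
o(u) = -1/284 (o(u) = 1/(-284) = -1/284)
a(t(-10), k(12))/o(-287) = (4 - 1/7*12 - 1/7*12**2 - 1/7*(-4*(-10))*12)/(-1/284) = (4 - 12/7 - 1/7*144 - 1/7*40*12)*(-284) = (4 - 12/7 - 144/7 - 480/7)*(-284) = -608/7*(-284) = 172672/7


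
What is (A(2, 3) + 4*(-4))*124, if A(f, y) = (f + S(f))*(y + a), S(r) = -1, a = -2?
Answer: -1860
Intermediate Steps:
A(f, y) = (-1 + f)*(-2 + y) (A(f, y) = (f - 1)*(y - 2) = (-1 + f)*(-2 + y))
(A(2, 3) + 4*(-4))*124 = ((2 - 1*3 - 2*2 + 2*3) + 4*(-4))*124 = ((2 - 3 - 4 + 6) - 16)*124 = (1 - 16)*124 = -15*124 = -1860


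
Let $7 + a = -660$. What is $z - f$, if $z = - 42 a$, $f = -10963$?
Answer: $38977$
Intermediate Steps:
$a = -667$ ($a = -7 - 660 = -667$)
$z = 28014$ ($z = \left(-42\right) \left(-667\right) = 28014$)
$z - f = 28014 - -10963 = 28014 + 10963 = 38977$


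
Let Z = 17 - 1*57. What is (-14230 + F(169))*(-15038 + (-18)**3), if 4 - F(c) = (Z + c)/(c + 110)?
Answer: 27612283070/93 ≈ 2.9691e+8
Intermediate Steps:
Z = -40 (Z = 17 - 57 = -40)
F(c) = 4 - (-40 + c)/(110 + c) (F(c) = 4 - (-40 + c)/(c + 110) = 4 - (-40 + c)/(110 + c))
(-14230 + F(169))*(-15038 + (-18)**3) = (-14230 + 3*(160 + 169)/(110 + 169))*(-15038 + (-18)**3) = (-14230 + 3*329/279)*(-15038 - 5832) = (-14230 + 3*(1/279)*329)*(-20870) = (-14230 + 329/93)*(-20870) = -1323061/93*(-20870) = 27612283070/93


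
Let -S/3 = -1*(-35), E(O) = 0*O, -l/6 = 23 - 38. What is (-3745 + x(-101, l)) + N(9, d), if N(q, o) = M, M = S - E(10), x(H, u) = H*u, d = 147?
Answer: -12940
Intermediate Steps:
l = 90 (l = -6*(23 - 38) = -6*(-15) = 90)
E(O) = 0
S = -105 (S = -(-3)*(-35) = -3*35 = -105)
M = -105 (M = -105 - 1*0 = -105 + 0 = -105)
N(q, o) = -105
(-3745 + x(-101, l)) + N(9, d) = (-3745 - 101*90) - 105 = (-3745 - 9090) - 105 = -12835 - 105 = -12940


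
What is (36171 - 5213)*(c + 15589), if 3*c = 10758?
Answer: 593619650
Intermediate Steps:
c = 3586 (c = (⅓)*10758 = 3586)
(36171 - 5213)*(c + 15589) = (36171 - 5213)*(3586 + 15589) = 30958*19175 = 593619650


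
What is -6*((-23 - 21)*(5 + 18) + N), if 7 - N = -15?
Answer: 5940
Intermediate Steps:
N = 22 (N = 7 - 1*(-15) = 7 + 15 = 22)
-6*((-23 - 21)*(5 + 18) + N) = -6*((-23 - 21)*(5 + 18) + 22) = -6*(-44*23 + 22) = -6*(-1012 + 22) = -6*(-990) = 5940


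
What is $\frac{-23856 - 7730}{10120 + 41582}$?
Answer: $- \frac{15793}{25851} \approx -0.61092$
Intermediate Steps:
$\frac{-23856 - 7730}{10120 + 41582} = - \frac{31586}{51702} = \left(-31586\right) \frac{1}{51702} = - \frac{15793}{25851}$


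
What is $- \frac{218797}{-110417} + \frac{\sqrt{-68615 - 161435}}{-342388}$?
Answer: $\frac{218797}{110417} - \frac{5 i \sqrt{9202}}{342388} \approx 1.9816 - 0.0014009 i$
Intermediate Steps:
$- \frac{218797}{-110417} + \frac{\sqrt{-68615 - 161435}}{-342388} = \left(-218797\right) \left(- \frac{1}{110417}\right) + \sqrt{-230050} \left(- \frac{1}{342388}\right) = \frac{218797}{110417} + 5 i \sqrt{9202} \left(- \frac{1}{342388}\right) = \frac{218797}{110417} - \frac{5 i \sqrt{9202}}{342388}$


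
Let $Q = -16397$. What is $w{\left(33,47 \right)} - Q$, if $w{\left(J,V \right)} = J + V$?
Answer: $16477$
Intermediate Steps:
$w{\left(33,47 \right)} - Q = \left(33 + 47\right) - -16397 = 80 + 16397 = 16477$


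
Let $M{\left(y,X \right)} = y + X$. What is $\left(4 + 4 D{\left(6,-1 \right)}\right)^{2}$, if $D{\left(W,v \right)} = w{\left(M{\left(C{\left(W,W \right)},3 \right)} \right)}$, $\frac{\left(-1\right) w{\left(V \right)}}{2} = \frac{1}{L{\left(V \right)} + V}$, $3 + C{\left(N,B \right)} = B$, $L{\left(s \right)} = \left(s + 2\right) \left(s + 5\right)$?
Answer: $\frac{33856}{2209} \approx 15.326$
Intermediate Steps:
$L{\left(s \right)} = \left(2 + s\right) \left(5 + s\right)$
$C{\left(N,B \right)} = -3 + B$
$M{\left(y,X \right)} = X + y$
$w{\left(V \right)} = - \frac{2}{10 + V^{2} + 8 V}$ ($w{\left(V \right)} = - \frac{2}{\left(10 + V^{2} + 7 V\right) + V} = - \frac{2}{10 + V^{2} + 8 V}$)
$D{\left(W,v \right)} = - \frac{2}{10 + W^{2} + 8 W}$ ($D{\left(W,v \right)} = - \frac{2}{10 + \left(3 + \left(-3 + W\right)\right)^{2} + 8 \left(3 + \left(-3 + W\right)\right)} = - \frac{2}{10 + W^{2} + 8 W}$)
$\left(4 + 4 D{\left(6,-1 \right)}\right)^{2} = \left(4 + 4 \left(- \frac{2}{10 + 6^{2} + 8 \cdot 6}\right)\right)^{2} = \left(4 + 4 \left(- \frac{2}{10 + 36 + 48}\right)\right)^{2} = \left(4 + 4 \left(- \frac{2}{94}\right)\right)^{2} = \left(4 + 4 \left(\left(-2\right) \frac{1}{94}\right)\right)^{2} = \left(4 + 4 \left(- \frac{1}{47}\right)\right)^{2} = \left(4 - \frac{4}{47}\right)^{2} = \left(\frac{184}{47}\right)^{2} = \frac{33856}{2209}$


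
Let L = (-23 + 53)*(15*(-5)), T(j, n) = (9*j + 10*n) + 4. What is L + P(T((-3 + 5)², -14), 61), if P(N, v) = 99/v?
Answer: -137151/61 ≈ -2248.4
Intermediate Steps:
T(j, n) = 4 + 9*j + 10*n
L = -2250 (L = 30*(-75) = -2250)
L + P(T((-3 + 5)², -14), 61) = -2250 + 99/61 = -137151/61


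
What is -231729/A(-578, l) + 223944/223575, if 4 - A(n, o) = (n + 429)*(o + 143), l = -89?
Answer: -666747493/23997050 ≈ -27.785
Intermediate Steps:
A(n, o) = 4 - (143 + o)*(429 + n) (A(n, o) = 4 - (n + 429)*(o + 143) = 4 - (429 + n)*(143 + o) = 4 - (143 + o)*(429 + n))
-231729/A(-578, l) + 223944/223575 = -231729/(-61343 - 429*(-89) - 143*(-578) - 1*(-578)*(-89)) + 223944/223575 = -231729/(-61343 + 38181 + 82654 - 51442) + 223944*(1/223575) = -231729/8050 + 74648/74525 = -666747493/23997050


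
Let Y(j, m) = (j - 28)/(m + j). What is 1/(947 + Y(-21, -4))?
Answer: 25/23724 ≈ 0.0010538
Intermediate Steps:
Y(j, m) = (-28 + j)/(j + m)
1/(947 + Y(-21, -4)) = 1/(947 + (-28 - 21)/(-21 - 4)) = 1/(947 - 49/(-25)) = 1/(947 - 1/25*(-49)) = 1/(947 + 49/25) = 1/(23724/25) = 25/23724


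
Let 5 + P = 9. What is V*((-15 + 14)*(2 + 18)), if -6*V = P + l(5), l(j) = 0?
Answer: 40/3 ≈ 13.333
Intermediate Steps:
P = 4 (P = -5 + 9 = 4)
V = -⅔ (V = -(4 + 0)/6 = -⅙*4 = -⅔ ≈ -0.66667)
V*((-15 + 14)*(2 + 18)) = -2*(-15 + 14)*(2 + 18)/3 = -(-2)*20/3 = -⅔*(-20) = 40/3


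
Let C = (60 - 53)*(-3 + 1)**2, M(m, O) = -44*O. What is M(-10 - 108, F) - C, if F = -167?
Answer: 7320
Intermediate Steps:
C = 28 (C = 7*(-2)**2 = 7*4 = 28)
M(-10 - 108, F) - C = -44*(-167) - 1*28 = 7348 - 28 = 7320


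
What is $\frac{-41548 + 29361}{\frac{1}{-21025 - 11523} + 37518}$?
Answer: $- \frac{396662476}{1221135863} \approx -0.32483$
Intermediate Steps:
$\frac{-41548 + 29361}{\frac{1}{-21025 - 11523} + 37518} = - \frac{12187}{\frac{1}{-32548} + 37518} = - \frac{12187}{- \frac{1}{32548} + 37518} = - \frac{12187}{\frac{1221135863}{32548}} = \left(-12187\right) \frac{32548}{1221135863} = - \frac{396662476}{1221135863}$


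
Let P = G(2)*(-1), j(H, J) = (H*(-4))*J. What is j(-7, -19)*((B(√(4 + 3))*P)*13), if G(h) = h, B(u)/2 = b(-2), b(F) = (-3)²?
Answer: 248976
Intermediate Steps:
j(H, J) = -4*H*J (j(H, J) = (-4*H)*J = -4*H*J)
b(F) = 9
B(u) = 18 (B(u) = 2*9 = 18)
P = -2 (P = 2*(-1) = -2)
j(-7, -19)*((B(√(4 + 3))*P)*13) = (-4*(-7)*(-19))*((18*(-2))*13) = -(-19152)*13 = -532*(-468) = 248976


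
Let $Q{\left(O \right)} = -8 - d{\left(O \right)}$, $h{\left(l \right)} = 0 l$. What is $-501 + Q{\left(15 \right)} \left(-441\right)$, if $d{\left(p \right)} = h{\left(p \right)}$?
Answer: $3027$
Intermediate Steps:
$h{\left(l \right)} = 0$
$d{\left(p \right)} = 0$
$Q{\left(O \right)} = -8$ ($Q{\left(O \right)} = -8 - 0 = -8 + 0 = -8$)
$-501 + Q{\left(15 \right)} \left(-441\right) = -501 - -3528 = -501 + 3528 = 3027$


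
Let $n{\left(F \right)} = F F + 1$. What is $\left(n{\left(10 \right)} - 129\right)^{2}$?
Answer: $784$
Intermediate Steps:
$n{\left(F \right)} = 1 + F^{2}$ ($n{\left(F \right)} = F^{2} + 1 = 1 + F^{2}$)
$\left(n{\left(10 \right)} - 129\right)^{2} = \left(\left(1 + 10^{2}\right) - 129\right)^{2} = \left(\left(1 + 100\right) - 129\right)^{2} = \left(101 - 129\right)^{2} = \left(-28\right)^{2} = 784$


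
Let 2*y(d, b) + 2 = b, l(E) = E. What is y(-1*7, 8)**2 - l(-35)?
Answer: 44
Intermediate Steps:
y(d, b) = -1 + b/2
y(-1*7, 8)**2 - l(-35) = (-1 + (1/2)*8)**2 - 1*(-35) = (-1 + 4)**2 + 35 = 3**2 + 35 = 9 + 35 = 44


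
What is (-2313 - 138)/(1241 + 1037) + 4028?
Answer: 9173333/2278 ≈ 4026.9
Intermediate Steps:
(-2313 - 138)/(1241 + 1037) + 4028 = -2451/2278 + 4028 = 9173333/2278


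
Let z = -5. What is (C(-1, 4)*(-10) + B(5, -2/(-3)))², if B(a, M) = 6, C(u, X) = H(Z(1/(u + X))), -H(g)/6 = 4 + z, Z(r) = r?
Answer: 2916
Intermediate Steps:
H(g) = 6 (H(g) = -6*(4 - 5) = -6*(-1) = 6)
C(u, X) = 6
(C(-1, 4)*(-10) + B(5, -2/(-3)))² = (6*(-10) + 6)² = (-60 + 6)² = (-54)² = 2916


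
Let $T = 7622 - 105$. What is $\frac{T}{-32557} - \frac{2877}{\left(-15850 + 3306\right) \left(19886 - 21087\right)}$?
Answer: $- \frac{2313058313}{10009844992} \approx -0.23108$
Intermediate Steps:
$T = 7517$ ($T = 7622 - 105 = 7517$)
$\frac{T}{-32557} - \frac{2877}{\left(-15850 + 3306\right) \left(19886 - 21087\right)} = \frac{7517}{-32557} - \frac{2877}{\left(-15850 + 3306\right) \left(19886 - 21087\right)} = 7517 \left(- \frac{1}{32557}\right) - \frac{2877}{\left(-12544\right) \left(-1201\right)} = - \frac{7517}{32557} - \frac{2877}{15065344} = - \frac{7517}{32557} - \frac{411}{2152192} = - \frac{2313058313}{10009844992}$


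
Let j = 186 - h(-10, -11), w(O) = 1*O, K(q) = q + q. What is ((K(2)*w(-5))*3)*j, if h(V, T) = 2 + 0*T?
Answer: -11040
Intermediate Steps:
K(q) = 2*q
w(O) = O
h(V, T) = 2 (h(V, T) = 2 + 0 = 2)
j = 184 (j = 186 - 1*2 = 186 - 2 = 184)
((K(2)*w(-5))*3)*j = (((2*2)*(-5))*3)*184 = ((4*(-5))*3)*184 = -20*3*184 = -60*184 = -11040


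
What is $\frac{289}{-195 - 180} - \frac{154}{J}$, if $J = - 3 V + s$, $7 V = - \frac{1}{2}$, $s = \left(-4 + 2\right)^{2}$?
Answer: $- \frac{825551}{22125} \approx -37.313$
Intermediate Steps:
$s = 4$ ($s = \left(-2\right)^{2} = 4$)
$V = - \frac{1}{14}$ ($V = \frac{\left(-1\right) \frac{1}{2}}{7} = \frac{1}{7} \left(- \frac{1}{2}\right) = - \frac{1}{14} \approx -0.071429$)
$J = \frac{59}{14}$ ($J = \left(-3\right) \left(- \frac{1}{14}\right) + 4 = \frac{3}{14} + 4 = \frac{59}{14} \approx 4.2143$)
$\frac{289}{-195 - 180} - \frac{154}{J} = \frac{289}{-195 - 180} - \frac{154}{\frac{59}{14}} = \frac{289}{-195 - 180} - \frac{2156}{59} = \frac{289}{-375} - \frac{2156}{59} = 289 \left(- \frac{1}{375}\right) - \frac{2156}{59} = - \frac{289}{375} - \frac{2156}{59} = - \frac{825551}{22125}$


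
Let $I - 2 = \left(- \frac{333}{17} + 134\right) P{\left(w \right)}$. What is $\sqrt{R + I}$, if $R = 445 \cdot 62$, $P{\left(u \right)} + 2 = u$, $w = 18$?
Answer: $\frac{6 \sqrt{236198}}{17} \approx 171.53$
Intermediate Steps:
$P{\left(u \right)} = -2 + u$
$R = 27590$
$I = \frac{31154}{17}$ ($I = 2 + \left(- \frac{333}{17} + 134\right) \left(-2 + 18\right) = 2 + \left(\left(-333\right) \frac{1}{17} + 134\right) 16 = 2 + \left(- \frac{333}{17} + 134\right) 16 = 2 + \frac{1945}{17} \cdot 16 = 2 + \frac{31120}{17} = \frac{31154}{17} \approx 1832.6$)
$\sqrt{R + I} = \sqrt{27590 + \frac{31154}{17}} = \sqrt{\frac{500184}{17}} = \frac{6 \sqrt{236198}}{17}$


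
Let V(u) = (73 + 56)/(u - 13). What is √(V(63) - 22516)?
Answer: I*√2251342/10 ≈ 150.04*I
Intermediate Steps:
V(u) = 129/(-13 + u)
√(V(63) - 22516) = √(129/(-13 + 63) - 22516) = √(129/50 - 22516) = √(-1125671/50) = I*√2251342/10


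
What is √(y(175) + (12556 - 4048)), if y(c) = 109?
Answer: √8617 ≈ 92.828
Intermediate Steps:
√(y(175) + (12556 - 4048)) = √(109 + (12556 - 4048)) = √(109 + 8508) = √8617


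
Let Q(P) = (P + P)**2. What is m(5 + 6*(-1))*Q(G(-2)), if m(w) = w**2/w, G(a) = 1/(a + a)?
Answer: -1/4 ≈ -0.25000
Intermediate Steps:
G(a) = 1/(2*a)
m(w) = w
Q(P) = 4*P**2 (Q(P) = (2*P)**2 = 4*P**2)
m(5 + 6*(-1))*Q(G(-2)) = (5 + 6*(-1))*(4*((1/2)/(-2))**2) = (5 - 6)*(4*((1/2)*(-1/2))**2) = -4*(-1/4)**2 = -4/16 = -1*1/4 = -1/4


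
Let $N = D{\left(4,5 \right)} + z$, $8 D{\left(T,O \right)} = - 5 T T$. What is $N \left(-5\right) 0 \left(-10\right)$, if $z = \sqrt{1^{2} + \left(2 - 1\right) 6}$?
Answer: $0$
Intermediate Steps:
$D{\left(T,O \right)} = - \frac{5 T^{2}}{8}$ ($D{\left(T,O \right)} = \frac{- 5 T T}{8} = \frac{\left(-5\right) T^{2}}{8} = - \frac{5 T^{2}}{8}$)
$z = \sqrt{7}$ ($z = \sqrt{1 + 1 \cdot 6} = \sqrt{1 + 6} = \sqrt{7} \approx 2.6458$)
$N = -10 + \sqrt{7}$ ($N = - \frac{5 \cdot 4^{2}}{8} + \sqrt{7} = \left(- \frac{5}{8}\right) 16 + \sqrt{7} = -10 + \sqrt{7} \approx -7.3542$)
$N \left(-5\right) 0 \left(-10\right) = \left(-10 + \sqrt{7}\right) \left(-5\right) 0 \left(-10\right) = \left(50 - 5 \sqrt{7}\right) 0 = 0$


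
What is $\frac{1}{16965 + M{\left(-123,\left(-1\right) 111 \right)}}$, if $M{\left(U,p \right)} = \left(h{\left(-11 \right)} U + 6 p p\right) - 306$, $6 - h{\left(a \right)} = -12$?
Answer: $\frac{1}{88371} \approx 1.1316 \cdot 10^{-5}$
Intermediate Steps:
$h{\left(a \right)} = 18$ ($h{\left(a \right)} = 6 - -12 = 6 + 12 = 18$)
$M{\left(U,p \right)} = -306 + 6 p^{2} + 18 U$ ($M{\left(U,p \right)} = \left(18 U + 6 p p\right) - 306 = \left(18 U + 6 p^{2}\right) - 306 = \left(6 p^{2} + 18 U\right) - 306 = -306 + 6 p^{2} + 18 U$)
$\frac{1}{16965 + M{\left(-123,\left(-1\right) 111 \right)}} = \frac{1}{16965 + \left(-306 + 6 \left(\left(-1\right) 111\right)^{2} + 18 \left(-123\right)\right)} = \frac{1}{16965 - \left(2520 - 73926\right)} = \frac{1}{16965 - -71406} = \frac{1}{16965 + 71406} = \frac{1}{88371}$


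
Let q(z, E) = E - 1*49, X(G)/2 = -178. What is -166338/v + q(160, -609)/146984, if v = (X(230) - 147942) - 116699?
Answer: 12137328283/19475159524 ≈ 0.62322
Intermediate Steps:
X(G) = -356 (X(G) = 2*(-178) = -356)
q(z, E) = -49 + E (q(z, E) = E - 49 = -49 + E)
v = -264997 (v = (-356 - 147942) - 116699 = -148298 - 116699 = -264997)
-166338/v + q(160, -609)/146984 = -166338/(-264997) + (-49 - 609)/146984 = -166338*(-1/264997) - 658*1/146984 = 166338/264997 - 329/73492 = 12137328283/19475159524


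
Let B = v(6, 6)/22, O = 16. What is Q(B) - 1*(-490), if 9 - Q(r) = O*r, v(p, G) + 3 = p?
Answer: 5465/11 ≈ 496.82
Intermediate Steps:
v(p, G) = -3 + p
B = 3/22 (B = (-3 + 6)/22 = 3*(1/22) = 3/22 ≈ 0.13636)
Q(r) = 9 - 16*r
Q(B) - 1*(-490) = (9 - 16*3/22) - 1*(-490) = (9 - 24/11) + 490 = 75/11 + 490 = 5465/11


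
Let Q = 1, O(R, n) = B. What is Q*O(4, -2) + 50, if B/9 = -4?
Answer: 14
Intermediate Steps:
B = -36 (B = 9*(-4) = -36)
O(R, n) = -36
Q*O(4, -2) + 50 = 1*(-36) + 50 = -36 + 50 = 14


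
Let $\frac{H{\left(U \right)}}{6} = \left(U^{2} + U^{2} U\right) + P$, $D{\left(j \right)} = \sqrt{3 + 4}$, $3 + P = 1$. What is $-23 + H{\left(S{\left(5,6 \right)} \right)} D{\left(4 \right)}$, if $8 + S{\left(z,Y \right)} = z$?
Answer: $-23 - 120 \sqrt{7} \approx -340.49$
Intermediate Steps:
$P = -2$ ($P = -3 + 1 = -2$)
$S{\left(z,Y \right)} = -8 + z$
$D{\left(j \right)} = \sqrt{7}$
$H{\left(U \right)} = -12 + 6 U^{2} + 6 U^{3}$ ($H{\left(U \right)} = 6 \left(\left(U^{2} + U^{2} U\right) - 2\right) = 6 \left(\left(U^{2} + U^{3}\right) - 2\right) = 6 \left(-2 + U^{2} + U^{3}\right) = -12 + 6 U^{2} + 6 U^{3}$)
$-23 + H{\left(S{\left(5,6 \right)} \right)} D{\left(4 \right)} = -23 + \left(-12 + 6 \left(-8 + 5\right)^{2} + 6 \left(-8 + 5\right)^{3}\right) \sqrt{7} = -23 + \left(-12 + 6 \left(-3\right)^{2} + 6 \left(-3\right)^{3}\right) \sqrt{7} = -23 + \left(-12 + 6 \cdot 9 + 6 \left(-27\right)\right) \sqrt{7} = -23 + \left(-12 + 54 - 162\right) \sqrt{7} = -23 - 120 \sqrt{7}$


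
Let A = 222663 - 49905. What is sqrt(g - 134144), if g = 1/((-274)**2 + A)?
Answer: I*sqrt(8239351391840230)/247834 ≈ 366.26*I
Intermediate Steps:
A = 172758
g = 1/247834 (g = 1/((-274)**2 + 172758) = 1/(75076 + 172758) = 1/247834 ≈ 4.0350e-6)
sqrt(g - 134144) = sqrt(1/247834 - 134144) = sqrt(-33245444095/247834) = I*sqrt(8239351391840230)/247834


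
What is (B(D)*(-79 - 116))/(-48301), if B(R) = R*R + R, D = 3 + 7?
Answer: 1950/4391 ≈ 0.44409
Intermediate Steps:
D = 10
B(R) = R + R² (B(R) = R² + R = R + R²)
(B(D)*(-79 - 116))/(-48301) = ((10*(1 + 10))*(-79 - 116))/(-48301) = ((10*11)*(-195))*(-1/48301) = (110*(-195))*(-1/48301) = -21450*(-1/48301) = 1950/4391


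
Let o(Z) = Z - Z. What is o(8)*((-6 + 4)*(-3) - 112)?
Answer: 0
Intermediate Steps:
o(Z) = 0
o(8)*((-6 + 4)*(-3) - 112) = 0*((-6 + 4)*(-3) - 112) = 0*(-2*(-3) - 112) = 0*(6 - 112) = 0*(-106) = 0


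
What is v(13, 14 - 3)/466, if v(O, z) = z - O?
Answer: -1/233 ≈ -0.0042918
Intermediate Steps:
v(13, 14 - 3)/466 = ((14 - 3) - 1*13)/466 = (11 - 13)*(1/466) = -2*1/466 = -1/233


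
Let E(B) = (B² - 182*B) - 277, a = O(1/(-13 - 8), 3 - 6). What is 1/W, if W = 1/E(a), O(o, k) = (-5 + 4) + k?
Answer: 467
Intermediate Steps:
O(o, k) = -1 + k
a = -4 (a = -1 + (3 - 6) = -1 - 3 = -4)
E(B) = -277 + B² - 182*B
W = 1/467 (W = 1/(-277 + (-4)² - 182*(-4)) = 1/(-277 + 16 + 728) = 1/467 ≈ 0.0021413)
1/W = 1/(1/467) = 467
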